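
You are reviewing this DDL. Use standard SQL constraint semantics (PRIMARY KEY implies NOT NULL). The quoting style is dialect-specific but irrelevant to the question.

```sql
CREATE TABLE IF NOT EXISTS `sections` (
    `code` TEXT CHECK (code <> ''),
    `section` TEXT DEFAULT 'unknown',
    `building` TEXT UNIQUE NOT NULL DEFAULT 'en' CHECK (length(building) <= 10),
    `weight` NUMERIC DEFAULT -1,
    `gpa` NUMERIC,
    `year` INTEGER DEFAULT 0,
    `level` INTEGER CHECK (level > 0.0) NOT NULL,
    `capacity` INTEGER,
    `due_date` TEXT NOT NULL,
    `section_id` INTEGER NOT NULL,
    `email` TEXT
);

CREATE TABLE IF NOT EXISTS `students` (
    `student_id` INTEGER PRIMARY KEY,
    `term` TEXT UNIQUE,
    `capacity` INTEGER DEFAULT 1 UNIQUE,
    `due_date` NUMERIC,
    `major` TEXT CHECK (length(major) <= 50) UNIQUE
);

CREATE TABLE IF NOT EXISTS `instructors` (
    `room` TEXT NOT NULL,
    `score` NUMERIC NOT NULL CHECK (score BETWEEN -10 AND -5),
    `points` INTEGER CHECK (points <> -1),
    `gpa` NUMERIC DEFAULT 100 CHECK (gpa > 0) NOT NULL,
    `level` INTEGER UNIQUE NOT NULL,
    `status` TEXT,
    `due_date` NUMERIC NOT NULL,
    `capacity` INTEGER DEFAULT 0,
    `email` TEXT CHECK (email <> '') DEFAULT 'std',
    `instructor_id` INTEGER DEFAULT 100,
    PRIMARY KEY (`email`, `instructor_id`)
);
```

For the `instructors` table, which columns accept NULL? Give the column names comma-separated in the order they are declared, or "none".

points, status, capacity

- room: declared NOT NULL → not nullable.
- score: declared NOT NULL → not nullable.
- points: CHECK does not forbid NULL (a CHECK constraint passes when its expression is NULL) → nullable.
- gpa: declared NOT NULL → not nullable.
- level: declared NOT NULL → not nullable.
- status: no NOT NULL constraint applies → nullable.
- due_date: declared NOT NULL → not nullable.
- capacity: DEFAULT only fills an omitted column; an explicit NULL is still allowed → nullable.
- email: part of the PRIMARY KEY, which implies NOT NULL → not nullable.
- instructor_id: part of the PRIMARY KEY, which implies NOT NULL → not nullable.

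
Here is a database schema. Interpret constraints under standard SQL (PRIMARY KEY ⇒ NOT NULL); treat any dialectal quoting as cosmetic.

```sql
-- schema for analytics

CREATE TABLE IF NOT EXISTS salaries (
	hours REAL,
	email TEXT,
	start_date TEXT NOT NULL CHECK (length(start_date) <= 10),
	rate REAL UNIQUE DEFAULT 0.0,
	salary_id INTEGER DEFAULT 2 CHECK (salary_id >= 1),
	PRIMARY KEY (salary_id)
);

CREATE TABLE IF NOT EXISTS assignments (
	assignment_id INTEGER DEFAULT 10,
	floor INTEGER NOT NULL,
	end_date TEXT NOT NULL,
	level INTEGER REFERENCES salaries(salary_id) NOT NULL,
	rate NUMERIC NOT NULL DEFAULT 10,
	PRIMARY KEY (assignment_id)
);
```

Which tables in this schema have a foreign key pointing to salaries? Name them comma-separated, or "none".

assignments

- assignments.level references salaries(salary_id).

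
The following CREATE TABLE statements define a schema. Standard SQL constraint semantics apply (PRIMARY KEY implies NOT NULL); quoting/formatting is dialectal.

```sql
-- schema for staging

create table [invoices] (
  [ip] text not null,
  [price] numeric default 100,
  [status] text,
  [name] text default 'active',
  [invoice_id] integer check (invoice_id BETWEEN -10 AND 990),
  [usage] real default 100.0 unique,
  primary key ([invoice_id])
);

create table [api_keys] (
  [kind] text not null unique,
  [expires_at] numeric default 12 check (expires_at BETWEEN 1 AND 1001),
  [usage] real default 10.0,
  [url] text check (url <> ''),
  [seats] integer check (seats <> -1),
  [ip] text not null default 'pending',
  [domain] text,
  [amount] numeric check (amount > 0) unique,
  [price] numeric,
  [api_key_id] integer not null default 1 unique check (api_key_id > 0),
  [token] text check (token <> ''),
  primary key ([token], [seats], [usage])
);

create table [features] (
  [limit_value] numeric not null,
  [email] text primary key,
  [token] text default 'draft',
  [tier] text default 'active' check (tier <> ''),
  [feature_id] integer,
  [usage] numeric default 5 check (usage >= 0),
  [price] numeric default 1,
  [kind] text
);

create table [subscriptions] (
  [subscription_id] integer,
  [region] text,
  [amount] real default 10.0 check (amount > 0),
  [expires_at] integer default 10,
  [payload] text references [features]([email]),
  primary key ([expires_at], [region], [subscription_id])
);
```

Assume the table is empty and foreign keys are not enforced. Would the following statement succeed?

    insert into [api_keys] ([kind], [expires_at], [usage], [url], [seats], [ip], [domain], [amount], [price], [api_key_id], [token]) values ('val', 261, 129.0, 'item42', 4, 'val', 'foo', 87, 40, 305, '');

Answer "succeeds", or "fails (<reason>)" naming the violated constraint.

fails (CHECK on token)

The value '' for token violates CHECK (token <> '').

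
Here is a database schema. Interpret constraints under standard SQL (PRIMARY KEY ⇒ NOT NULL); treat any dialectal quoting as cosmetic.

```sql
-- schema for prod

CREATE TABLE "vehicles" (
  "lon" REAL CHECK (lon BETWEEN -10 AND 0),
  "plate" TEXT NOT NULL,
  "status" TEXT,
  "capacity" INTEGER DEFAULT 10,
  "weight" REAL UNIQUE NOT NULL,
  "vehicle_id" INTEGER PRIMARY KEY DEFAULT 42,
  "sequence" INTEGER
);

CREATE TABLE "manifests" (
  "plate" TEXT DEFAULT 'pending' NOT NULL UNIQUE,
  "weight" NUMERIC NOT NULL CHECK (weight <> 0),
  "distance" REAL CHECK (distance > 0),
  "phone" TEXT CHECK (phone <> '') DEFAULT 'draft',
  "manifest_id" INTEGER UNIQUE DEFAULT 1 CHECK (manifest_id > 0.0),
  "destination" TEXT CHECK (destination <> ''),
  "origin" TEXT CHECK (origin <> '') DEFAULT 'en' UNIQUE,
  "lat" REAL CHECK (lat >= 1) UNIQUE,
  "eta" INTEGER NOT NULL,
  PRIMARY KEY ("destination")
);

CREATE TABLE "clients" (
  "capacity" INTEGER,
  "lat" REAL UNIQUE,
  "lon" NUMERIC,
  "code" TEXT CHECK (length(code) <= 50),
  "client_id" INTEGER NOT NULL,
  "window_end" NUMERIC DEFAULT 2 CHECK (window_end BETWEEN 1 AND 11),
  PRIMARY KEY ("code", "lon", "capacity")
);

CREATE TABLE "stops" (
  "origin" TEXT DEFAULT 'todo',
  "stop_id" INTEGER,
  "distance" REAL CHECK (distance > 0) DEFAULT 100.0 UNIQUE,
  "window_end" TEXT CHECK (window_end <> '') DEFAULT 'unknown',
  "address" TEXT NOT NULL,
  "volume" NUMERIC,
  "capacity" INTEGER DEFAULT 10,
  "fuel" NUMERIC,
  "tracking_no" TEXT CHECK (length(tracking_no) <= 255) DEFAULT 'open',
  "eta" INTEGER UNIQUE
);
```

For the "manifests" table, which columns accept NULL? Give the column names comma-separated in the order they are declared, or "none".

distance, phone, manifest_id, origin, lat

- plate: declared NOT NULL → not nullable.
- weight: declared NOT NULL → not nullable.
- distance: CHECK does not forbid NULL (a CHECK constraint passes when its expression is NULL) → nullable.
- phone: CHECK does not forbid NULL (a CHECK constraint passes when its expression is NULL) → nullable.
- manifest_id: CHECK does not forbid NULL (a CHECK constraint passes when its expression is NULL) → nullable.
- destination: part of the PRIMARY KEY, which implies NOT NULL → not nullable.
- origin: CHECK does not forbid NULL (a CHECK constraint passes when its expression is NULL) → nullable.
- lat: CHECK does not forbid NULL (a CHECK constraint passes when its expression is NULL) → nullable.
- eta: declared NOT NULL → not nullable.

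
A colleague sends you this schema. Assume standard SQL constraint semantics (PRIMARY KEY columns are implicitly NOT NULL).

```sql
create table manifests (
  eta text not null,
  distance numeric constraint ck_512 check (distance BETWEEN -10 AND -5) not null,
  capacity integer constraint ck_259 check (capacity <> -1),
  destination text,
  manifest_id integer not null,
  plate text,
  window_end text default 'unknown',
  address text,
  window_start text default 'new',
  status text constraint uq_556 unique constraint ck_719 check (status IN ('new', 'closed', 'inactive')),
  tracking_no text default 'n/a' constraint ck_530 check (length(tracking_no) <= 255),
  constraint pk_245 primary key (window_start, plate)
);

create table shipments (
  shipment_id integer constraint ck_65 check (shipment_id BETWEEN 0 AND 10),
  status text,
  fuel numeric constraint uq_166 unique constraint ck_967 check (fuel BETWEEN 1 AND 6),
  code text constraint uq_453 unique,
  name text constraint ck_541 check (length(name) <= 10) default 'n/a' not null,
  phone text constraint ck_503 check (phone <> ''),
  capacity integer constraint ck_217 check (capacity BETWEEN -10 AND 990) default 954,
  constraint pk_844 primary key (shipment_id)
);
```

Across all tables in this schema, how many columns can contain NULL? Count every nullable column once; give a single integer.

manifests: 6 nullable (capacity, destination, window_end, address, status, tracking_no — PK (window_start, plate) and explicit NOT NULL columns excluded).
shipments: 5 nullable (status, fuel, code, phone, capacity — PK (shipment_id) and explicit NOT NULL columns excluded).
Total: 6 + 5 = 11.

11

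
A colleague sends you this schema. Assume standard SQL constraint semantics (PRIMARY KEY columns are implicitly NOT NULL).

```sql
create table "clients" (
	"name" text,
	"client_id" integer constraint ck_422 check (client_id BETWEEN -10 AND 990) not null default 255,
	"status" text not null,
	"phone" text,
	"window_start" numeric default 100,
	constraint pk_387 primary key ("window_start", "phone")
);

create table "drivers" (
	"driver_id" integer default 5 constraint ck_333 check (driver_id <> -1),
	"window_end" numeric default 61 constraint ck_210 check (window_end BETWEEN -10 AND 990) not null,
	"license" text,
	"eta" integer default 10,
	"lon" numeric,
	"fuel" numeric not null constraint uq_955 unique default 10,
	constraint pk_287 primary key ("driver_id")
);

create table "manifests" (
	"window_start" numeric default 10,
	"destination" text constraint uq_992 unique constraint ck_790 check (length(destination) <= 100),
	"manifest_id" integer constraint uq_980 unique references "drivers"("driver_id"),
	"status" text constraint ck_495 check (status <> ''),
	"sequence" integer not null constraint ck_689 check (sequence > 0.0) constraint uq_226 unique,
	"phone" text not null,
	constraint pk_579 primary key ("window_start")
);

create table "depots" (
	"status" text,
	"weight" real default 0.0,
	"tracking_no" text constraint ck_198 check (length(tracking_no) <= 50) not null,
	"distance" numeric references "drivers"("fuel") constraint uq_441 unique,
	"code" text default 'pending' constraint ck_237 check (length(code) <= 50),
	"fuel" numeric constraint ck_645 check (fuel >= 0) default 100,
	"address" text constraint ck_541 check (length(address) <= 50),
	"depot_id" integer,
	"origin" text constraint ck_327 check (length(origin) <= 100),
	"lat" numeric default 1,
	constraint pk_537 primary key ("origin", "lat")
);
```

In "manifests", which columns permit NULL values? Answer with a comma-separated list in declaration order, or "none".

- window_start: part of the PRIMARY KEY, which implies NOT NULL → not nullable.
- destination: CHECK does not forbid NULL (a CHECK constraint passes when its expression is NULL) → nullable.
- manifest_id: a foreign key column may be NULL unless separately constrained → nullable.
- status: CHECK does not forbid NULL (a CHECK constraint passes when its expression is NULL) → nullable.
- sequence: declared NOT NULL → not nullable.
- phone: declared NOT NULL → not nullable.

destination, manifest_id, status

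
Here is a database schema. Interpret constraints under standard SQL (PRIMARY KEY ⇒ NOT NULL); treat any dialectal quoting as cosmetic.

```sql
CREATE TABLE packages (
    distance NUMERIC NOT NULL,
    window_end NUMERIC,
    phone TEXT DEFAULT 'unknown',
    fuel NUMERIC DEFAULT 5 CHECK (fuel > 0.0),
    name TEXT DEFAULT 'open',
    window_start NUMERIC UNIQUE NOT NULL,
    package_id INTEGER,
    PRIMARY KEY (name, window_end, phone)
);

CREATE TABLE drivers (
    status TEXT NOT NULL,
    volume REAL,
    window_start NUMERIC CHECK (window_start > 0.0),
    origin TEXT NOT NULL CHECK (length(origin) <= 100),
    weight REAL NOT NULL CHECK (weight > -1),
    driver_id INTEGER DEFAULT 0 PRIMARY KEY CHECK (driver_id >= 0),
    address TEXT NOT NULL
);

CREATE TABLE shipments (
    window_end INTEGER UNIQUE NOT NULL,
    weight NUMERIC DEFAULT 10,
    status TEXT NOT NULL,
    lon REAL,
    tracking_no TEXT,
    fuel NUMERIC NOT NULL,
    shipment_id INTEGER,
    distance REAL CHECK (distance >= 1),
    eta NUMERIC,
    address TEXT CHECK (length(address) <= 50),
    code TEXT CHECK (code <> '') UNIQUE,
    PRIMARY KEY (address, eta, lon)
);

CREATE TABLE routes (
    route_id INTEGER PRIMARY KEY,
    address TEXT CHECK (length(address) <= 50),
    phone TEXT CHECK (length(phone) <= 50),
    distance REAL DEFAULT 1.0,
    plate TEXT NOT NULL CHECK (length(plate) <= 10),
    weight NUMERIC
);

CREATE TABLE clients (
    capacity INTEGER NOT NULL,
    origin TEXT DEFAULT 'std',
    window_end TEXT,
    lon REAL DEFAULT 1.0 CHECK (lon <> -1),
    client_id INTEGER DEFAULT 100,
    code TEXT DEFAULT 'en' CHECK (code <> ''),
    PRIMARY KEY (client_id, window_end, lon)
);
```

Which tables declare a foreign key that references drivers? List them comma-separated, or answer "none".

No REFERENCES clause anywhere in the schema names drivers.

none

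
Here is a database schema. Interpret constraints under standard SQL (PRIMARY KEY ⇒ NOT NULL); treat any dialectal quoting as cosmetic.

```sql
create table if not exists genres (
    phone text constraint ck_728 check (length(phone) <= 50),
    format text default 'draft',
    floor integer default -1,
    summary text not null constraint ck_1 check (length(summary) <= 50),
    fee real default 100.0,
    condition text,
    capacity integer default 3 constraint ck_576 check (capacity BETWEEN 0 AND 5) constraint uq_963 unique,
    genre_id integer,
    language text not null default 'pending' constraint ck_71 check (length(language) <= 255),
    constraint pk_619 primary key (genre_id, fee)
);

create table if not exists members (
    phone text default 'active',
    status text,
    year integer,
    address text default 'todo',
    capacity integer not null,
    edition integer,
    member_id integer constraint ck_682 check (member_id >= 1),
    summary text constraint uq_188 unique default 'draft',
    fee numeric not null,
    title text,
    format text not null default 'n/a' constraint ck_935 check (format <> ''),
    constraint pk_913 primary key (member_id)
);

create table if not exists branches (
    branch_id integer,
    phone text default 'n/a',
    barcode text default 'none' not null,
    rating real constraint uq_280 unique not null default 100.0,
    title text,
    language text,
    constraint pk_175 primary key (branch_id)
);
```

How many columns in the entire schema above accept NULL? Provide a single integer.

15

genres: 5 nullable (phone, format, floor, condition, capacity — PK (genre_id, fee) and explicit NOT NULL columns excluded).
members: 7 nullable (phone, status, year, address, edition, summary, title — PK (member_id) and explicit NOT NULL columns excluded).
branches: 3 nullable (phone, title, language — PK (branch_id) and explicit NOT NULL columns excluded).
Total: 5 + 7 + 3 = 15.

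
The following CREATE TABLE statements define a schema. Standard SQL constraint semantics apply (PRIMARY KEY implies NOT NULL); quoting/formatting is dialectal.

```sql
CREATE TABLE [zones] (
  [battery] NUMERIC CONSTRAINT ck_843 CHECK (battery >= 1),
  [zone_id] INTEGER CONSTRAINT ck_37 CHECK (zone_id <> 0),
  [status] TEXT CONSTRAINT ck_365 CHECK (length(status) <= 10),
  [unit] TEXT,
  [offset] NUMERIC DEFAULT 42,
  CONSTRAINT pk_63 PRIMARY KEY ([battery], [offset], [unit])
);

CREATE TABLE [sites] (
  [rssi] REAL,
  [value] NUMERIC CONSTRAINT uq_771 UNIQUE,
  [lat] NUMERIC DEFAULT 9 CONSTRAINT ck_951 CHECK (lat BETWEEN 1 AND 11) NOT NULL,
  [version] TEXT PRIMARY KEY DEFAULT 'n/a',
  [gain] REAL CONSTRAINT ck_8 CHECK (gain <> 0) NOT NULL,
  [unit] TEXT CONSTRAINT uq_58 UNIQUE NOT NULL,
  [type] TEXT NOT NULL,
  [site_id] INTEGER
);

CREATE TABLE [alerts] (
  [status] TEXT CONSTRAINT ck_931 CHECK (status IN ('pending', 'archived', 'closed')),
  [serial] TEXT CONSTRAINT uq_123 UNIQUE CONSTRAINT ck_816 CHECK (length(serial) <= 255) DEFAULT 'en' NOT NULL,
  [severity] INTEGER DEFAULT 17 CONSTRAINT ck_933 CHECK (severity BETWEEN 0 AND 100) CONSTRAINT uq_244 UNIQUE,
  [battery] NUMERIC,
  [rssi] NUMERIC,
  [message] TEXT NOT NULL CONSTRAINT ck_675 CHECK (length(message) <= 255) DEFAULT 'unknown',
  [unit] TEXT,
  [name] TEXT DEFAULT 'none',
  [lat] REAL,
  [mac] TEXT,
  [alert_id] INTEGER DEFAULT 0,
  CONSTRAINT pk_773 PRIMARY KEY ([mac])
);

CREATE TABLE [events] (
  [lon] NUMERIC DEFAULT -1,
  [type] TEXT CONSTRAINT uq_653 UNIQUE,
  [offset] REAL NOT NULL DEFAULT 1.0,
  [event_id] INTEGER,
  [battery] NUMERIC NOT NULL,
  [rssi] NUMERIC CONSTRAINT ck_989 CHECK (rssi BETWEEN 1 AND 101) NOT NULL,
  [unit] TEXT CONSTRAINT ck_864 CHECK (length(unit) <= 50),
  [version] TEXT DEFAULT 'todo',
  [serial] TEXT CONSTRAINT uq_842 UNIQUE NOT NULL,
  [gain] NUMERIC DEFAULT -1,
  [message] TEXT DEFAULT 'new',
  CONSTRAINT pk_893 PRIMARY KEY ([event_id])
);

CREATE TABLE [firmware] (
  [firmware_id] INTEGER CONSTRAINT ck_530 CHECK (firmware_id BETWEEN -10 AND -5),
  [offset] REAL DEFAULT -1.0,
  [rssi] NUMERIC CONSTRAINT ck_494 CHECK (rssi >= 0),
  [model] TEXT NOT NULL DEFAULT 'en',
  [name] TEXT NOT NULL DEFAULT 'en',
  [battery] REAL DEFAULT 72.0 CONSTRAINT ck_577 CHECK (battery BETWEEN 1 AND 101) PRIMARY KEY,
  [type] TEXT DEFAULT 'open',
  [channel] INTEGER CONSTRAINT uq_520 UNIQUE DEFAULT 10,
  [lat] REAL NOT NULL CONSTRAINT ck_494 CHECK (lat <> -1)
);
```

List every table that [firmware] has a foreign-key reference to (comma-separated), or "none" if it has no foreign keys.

No column in firmware has a REFERENCES clause.

none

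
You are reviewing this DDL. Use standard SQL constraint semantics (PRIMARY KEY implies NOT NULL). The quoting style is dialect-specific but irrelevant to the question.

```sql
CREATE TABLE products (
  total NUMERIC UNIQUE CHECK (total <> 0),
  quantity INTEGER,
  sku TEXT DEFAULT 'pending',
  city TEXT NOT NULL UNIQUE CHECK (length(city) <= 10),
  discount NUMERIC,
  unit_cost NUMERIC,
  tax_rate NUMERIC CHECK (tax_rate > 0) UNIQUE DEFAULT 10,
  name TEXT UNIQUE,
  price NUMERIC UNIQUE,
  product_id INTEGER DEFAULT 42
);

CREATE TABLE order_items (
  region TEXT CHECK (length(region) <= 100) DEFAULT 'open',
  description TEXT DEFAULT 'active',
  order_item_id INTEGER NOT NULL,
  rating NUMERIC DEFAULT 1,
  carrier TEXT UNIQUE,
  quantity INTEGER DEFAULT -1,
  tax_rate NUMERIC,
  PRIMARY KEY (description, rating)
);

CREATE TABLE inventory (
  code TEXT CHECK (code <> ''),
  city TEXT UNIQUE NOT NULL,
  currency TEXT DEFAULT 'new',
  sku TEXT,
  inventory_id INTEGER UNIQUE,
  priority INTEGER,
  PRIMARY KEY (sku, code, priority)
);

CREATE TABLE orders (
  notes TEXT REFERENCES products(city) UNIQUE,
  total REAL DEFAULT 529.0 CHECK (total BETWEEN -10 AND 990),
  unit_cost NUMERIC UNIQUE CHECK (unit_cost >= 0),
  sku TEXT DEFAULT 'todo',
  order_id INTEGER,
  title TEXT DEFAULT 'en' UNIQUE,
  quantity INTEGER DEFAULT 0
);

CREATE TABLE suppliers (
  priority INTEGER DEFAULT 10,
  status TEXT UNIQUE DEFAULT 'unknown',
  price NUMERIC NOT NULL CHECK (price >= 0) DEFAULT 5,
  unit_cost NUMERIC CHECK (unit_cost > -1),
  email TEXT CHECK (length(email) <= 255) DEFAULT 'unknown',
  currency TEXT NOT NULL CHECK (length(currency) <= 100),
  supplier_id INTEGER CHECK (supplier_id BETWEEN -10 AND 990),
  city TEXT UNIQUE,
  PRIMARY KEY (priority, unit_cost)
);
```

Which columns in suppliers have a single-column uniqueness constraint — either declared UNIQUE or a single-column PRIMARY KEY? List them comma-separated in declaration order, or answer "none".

- priority: part of a composite PRIMARY KEY — only the tuple is unique, not this column on its own.
- status: declared UNIQUE → unique.
- price: no UNIQUE or single-column PK constraint.
- unit_cost: part of a composite PRIMARY KEY — only the tuple is unique, not this column on its own.
- email: no UNIQUE or single-column PK constraint.
- currency: no UNIQUE or single-column PK constraint.
- supplier_id: no UNIQUE or single-column PK constraint.
- city: declared UNIQUE → unique.

status, city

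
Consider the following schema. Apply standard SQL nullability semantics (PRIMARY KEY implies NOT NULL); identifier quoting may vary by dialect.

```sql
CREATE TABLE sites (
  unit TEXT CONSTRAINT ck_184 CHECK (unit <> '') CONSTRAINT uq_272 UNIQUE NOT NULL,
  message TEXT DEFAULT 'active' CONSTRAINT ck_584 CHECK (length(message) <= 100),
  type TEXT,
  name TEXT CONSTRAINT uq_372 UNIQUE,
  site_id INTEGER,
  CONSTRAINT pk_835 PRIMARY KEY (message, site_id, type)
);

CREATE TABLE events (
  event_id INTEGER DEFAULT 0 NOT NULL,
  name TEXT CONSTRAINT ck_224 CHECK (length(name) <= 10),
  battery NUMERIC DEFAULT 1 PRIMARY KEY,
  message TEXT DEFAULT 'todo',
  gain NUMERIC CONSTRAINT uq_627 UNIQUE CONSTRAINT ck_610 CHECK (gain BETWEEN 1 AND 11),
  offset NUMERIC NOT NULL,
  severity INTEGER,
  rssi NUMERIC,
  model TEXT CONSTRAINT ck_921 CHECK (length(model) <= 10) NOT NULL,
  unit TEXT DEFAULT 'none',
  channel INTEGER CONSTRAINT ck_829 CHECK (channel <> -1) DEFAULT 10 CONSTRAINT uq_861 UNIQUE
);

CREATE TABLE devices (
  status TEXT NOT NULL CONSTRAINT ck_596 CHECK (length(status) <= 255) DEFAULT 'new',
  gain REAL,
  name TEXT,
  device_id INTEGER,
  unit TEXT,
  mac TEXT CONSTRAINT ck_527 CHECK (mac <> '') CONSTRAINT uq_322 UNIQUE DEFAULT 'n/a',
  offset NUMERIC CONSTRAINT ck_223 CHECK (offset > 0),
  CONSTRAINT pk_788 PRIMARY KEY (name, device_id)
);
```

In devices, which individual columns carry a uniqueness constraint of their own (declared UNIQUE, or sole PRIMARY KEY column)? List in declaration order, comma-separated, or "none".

- status: no UNIQUE or single-column PK constraint.
- gain: no UNIQUE or single-column PK constraint.
- name: part of a composite PRIMARY KEY — only the tuple is unique, not this column on its own.
- device_id: part of a composite PRIMARY KEY — only the tuple is unique, not this column on its own.
- unit: no UNIQUE or single-column PK constraint.
- mac: declared UNIQUE → unique.
- offset: no UNIQUE or single-column PK constraint.

mac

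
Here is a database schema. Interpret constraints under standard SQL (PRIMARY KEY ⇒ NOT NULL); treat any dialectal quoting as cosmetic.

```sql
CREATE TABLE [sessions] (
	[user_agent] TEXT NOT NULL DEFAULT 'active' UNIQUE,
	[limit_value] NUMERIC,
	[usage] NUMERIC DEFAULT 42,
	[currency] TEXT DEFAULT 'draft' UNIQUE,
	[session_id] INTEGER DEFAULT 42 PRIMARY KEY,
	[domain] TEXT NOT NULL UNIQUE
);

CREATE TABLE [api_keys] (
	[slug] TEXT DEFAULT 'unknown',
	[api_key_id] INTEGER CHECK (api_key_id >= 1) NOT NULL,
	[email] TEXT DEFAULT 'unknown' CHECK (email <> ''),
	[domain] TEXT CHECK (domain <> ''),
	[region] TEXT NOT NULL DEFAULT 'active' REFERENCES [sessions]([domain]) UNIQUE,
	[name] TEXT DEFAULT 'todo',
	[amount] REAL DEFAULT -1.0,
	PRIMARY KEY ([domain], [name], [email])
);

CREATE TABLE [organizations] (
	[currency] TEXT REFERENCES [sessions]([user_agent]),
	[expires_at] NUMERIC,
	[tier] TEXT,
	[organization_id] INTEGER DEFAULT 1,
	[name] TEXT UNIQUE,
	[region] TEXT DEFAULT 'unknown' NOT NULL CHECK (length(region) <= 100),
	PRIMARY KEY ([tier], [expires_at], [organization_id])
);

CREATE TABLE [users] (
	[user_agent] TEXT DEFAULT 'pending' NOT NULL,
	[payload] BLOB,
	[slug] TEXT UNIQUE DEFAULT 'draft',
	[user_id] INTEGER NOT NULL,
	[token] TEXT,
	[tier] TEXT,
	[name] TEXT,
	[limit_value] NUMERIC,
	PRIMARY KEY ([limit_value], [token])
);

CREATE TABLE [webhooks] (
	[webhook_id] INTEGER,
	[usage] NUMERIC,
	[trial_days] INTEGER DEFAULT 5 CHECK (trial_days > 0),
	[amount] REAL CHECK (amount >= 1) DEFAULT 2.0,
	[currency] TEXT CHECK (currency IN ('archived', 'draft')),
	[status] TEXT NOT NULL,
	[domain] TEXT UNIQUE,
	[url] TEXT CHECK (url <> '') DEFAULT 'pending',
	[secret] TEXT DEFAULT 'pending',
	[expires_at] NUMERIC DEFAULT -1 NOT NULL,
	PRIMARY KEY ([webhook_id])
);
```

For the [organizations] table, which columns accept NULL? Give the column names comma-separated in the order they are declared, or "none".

currency, name

- currency: a foreign key column may be NULL unless separately constrained → nullable.
- expires_at: part of the PRIMARY KEY, which implies NOT NULL → not nullable.
- tier: part of the PRIMARY KEY, which implies NOT NULL → not nullable.
- organization_id: part of the PRIMARY KEY, which implies NOT NULL → not nullable.
- name: UNIQUE does not imply NOT NULL → nullable.
- region: declared NOT NULL → not nullable.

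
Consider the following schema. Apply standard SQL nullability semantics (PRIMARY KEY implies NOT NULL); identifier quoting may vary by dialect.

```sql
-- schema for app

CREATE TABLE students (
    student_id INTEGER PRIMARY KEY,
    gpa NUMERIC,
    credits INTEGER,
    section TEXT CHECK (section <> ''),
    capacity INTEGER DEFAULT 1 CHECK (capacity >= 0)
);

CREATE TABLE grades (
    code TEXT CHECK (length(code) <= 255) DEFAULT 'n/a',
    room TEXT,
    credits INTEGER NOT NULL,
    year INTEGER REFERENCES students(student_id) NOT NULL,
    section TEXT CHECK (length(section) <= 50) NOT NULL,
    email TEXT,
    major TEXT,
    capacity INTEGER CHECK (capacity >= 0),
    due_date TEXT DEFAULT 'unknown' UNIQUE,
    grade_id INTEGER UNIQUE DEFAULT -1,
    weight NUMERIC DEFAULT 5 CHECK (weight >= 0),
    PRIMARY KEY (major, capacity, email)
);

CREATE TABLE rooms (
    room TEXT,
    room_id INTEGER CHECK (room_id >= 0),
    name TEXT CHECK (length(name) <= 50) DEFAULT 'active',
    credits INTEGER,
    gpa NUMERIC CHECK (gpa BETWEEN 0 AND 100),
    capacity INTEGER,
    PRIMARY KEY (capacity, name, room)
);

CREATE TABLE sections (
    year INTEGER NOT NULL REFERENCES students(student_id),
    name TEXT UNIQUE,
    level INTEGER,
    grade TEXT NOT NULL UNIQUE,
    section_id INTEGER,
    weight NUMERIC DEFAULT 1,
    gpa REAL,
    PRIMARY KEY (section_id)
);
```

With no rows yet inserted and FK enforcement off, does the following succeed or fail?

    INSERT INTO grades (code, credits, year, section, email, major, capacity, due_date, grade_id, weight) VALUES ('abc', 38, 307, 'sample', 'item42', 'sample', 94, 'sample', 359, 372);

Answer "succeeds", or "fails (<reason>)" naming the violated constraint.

succeeds

NOT NULL columns: capacity is supplied; credits is supplied; email is supplied; major is supplied; section is supplied; year is supplied.
CHECK constraints: 'abc' satisfies (length(code) <= 255); 'sample' satisfies (length(section) <= 50); 94 satisfies (capacity >= 0); 372 satisfies (weight >= 0).
No constraint is violated.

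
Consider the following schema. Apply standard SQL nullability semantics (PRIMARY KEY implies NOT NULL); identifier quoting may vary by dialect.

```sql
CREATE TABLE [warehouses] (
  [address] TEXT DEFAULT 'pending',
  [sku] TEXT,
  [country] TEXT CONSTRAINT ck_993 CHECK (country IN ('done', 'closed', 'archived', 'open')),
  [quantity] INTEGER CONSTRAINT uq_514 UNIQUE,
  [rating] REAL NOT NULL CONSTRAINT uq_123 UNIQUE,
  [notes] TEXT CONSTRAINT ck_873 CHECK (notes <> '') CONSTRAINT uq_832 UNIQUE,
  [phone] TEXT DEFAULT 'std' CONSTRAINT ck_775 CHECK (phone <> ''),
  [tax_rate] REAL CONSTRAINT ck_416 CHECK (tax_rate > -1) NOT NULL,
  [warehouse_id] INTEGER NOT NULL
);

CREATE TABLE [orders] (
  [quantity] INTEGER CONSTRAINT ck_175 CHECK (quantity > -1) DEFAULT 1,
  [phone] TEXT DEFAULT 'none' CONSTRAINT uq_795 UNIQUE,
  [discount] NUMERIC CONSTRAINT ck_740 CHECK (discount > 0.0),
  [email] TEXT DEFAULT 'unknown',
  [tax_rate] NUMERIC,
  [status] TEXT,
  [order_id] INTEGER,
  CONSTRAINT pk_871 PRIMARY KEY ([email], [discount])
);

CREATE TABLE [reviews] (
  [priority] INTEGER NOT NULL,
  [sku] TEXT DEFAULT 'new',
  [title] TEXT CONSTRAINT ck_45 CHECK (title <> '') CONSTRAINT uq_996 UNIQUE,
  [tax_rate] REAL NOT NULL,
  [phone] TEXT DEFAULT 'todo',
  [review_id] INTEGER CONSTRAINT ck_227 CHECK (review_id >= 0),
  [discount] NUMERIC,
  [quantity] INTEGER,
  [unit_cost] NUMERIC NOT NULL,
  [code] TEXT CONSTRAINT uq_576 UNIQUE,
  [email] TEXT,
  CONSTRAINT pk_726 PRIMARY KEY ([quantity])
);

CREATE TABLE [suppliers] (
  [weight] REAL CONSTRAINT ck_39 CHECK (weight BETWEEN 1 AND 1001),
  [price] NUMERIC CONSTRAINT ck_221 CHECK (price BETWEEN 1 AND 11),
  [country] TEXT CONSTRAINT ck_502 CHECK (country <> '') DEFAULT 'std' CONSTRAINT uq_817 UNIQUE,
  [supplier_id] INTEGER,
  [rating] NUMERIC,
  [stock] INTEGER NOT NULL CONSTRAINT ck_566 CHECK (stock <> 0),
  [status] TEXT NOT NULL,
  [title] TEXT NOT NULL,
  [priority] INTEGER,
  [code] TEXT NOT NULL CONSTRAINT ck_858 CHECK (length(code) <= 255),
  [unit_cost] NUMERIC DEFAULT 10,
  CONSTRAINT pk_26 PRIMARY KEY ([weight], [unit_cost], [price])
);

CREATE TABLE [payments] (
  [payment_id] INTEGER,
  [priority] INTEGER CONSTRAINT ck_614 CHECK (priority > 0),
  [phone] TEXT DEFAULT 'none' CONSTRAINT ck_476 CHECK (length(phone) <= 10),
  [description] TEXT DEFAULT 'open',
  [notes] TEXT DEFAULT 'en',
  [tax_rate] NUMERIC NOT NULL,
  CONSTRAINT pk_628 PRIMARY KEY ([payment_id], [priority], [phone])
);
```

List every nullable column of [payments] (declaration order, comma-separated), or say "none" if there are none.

description, notes

- payment_id: part of the PRIMARY KEY, which implies NOT NULL → not nullable.
- priority: part of the PRIMARY KEY, which implies NOT NULL → not nullable.
- phone: part of the PRIMARY KEY, which implies NOT NULL → not nullable.
- description: DEFAULT only fills an omitted column; an explicit NULL is still allowed → nullable.
- notes: DEFAULT only fills an omitted column; an explicit NULL is still allowed → nullable.
- tax_rate: declared NOT NULL → not nullable.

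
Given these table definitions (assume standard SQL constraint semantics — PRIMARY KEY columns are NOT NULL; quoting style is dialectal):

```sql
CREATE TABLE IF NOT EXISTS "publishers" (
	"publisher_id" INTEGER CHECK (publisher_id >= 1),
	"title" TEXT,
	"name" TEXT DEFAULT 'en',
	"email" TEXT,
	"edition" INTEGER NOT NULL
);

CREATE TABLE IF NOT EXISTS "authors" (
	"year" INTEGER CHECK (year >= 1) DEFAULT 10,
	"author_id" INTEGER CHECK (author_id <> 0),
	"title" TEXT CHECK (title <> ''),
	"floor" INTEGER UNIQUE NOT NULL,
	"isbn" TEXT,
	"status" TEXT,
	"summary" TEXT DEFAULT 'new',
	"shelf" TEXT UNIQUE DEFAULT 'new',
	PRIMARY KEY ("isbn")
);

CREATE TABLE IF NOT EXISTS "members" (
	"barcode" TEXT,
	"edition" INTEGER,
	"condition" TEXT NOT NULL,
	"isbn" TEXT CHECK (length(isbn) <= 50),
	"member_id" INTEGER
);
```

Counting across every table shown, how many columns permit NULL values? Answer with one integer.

14

publishers: 4 nullable (publisher_id, title, name, email — PK none and explicit NOT NULL columns excluded).
authors: 6 nullable (year, author_id, title, status, summary, shelf — PK (isbn) and explicit NOT NULL columns excluded).
members: 4 nullable (barcode, edition, isbn, member_id — PK none and explicit NOT NULL columns excluded).
Total: 4 + 6 + 4 = 14.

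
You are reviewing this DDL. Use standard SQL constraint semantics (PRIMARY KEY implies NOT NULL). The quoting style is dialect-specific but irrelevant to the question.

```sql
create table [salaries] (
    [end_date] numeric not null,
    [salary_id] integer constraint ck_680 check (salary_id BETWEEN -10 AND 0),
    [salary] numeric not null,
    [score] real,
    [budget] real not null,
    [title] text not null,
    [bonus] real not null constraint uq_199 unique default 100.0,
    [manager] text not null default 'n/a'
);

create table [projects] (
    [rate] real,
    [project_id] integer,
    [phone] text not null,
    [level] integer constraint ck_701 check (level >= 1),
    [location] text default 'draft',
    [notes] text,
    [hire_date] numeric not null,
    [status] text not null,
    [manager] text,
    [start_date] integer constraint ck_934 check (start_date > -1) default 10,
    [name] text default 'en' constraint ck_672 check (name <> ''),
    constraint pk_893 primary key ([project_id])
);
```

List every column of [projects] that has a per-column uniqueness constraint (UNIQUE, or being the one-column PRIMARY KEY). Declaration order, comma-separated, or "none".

project_id

- rate: no UNIQUE or single-column PK constraint.
- project_id: single-column PRIMARY KEY → unique.
- phone: no UNIQUE or single-column PK constraint.
- level: no UNIQUE or single-column PK constraint.
- location: no UNIQUE or single-column PK constraint.
- notes: no UNIQUE or single-column PK constraint.
- hire_date: no UNIQUE or single-column PK constraint.
- status: no UNIQUE or single-column PK constraint.
- manager: no UNIQUE or single-column PK constraint.
- start_date: no UNIQUE or single-column PK constraint.
- name: no UNIQUE or single-column PK constraint.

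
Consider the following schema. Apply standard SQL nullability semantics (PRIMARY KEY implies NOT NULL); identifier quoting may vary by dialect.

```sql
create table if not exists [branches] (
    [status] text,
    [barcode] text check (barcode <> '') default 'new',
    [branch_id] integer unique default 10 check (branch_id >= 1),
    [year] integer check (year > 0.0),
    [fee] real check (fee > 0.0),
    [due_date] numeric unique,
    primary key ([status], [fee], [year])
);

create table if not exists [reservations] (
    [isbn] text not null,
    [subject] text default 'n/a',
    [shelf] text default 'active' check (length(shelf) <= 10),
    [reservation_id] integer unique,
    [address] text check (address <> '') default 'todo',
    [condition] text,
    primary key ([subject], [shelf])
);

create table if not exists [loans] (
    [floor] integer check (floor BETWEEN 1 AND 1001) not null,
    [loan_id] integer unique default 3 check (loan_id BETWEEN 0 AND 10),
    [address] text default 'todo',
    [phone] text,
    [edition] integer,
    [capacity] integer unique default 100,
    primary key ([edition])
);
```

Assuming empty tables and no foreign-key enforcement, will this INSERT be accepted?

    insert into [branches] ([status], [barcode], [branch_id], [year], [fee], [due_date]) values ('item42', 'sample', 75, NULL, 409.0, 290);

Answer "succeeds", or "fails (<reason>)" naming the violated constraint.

year is explicitly set to NULL, but year is part of the PRIMARY KEY (implied NOT NULL).

fails (NOT NULL on year)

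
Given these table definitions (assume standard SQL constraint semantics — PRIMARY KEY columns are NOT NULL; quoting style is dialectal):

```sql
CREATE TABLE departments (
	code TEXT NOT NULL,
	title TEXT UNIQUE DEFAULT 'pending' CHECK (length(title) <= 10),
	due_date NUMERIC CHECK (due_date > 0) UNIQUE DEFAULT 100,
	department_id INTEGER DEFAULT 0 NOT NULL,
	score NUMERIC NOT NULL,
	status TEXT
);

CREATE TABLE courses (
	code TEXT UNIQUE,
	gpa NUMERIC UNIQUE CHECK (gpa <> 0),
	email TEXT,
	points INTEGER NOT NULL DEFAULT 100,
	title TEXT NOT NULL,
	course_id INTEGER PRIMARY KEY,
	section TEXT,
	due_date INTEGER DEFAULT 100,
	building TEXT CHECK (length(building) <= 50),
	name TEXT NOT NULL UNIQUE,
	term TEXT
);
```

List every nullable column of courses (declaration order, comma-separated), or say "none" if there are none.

code, gpa, email, section, due_date, building, term

- code: UNIQUE does not imply NOT NULL → nullable.
- gpa: CHECK does not forbid NULL (a CHECK constraint passes when its expression is NULL) → nullable.
- email: no NOT NULL constraint applies → nullable.
- points: declared NOT NULL → not nullable.
- title: declared NOT NULL → not nullable.
- course_id: part of the PRIMARY KEY, which implies NOT NULL → not nullable.
- section: no NOT NULL constraint applies → nullable.
- due_date: DEFAULT only fills an omitted column; an explicit NULL is still allowed → nullable.
- building: CHECK does not forbid NULL (a CHECK constraint passes when its expression is NULL) → nullable.
- name: declared NOT NULL → not nullable.
- term: no NOT NULL constraint applies → nullable.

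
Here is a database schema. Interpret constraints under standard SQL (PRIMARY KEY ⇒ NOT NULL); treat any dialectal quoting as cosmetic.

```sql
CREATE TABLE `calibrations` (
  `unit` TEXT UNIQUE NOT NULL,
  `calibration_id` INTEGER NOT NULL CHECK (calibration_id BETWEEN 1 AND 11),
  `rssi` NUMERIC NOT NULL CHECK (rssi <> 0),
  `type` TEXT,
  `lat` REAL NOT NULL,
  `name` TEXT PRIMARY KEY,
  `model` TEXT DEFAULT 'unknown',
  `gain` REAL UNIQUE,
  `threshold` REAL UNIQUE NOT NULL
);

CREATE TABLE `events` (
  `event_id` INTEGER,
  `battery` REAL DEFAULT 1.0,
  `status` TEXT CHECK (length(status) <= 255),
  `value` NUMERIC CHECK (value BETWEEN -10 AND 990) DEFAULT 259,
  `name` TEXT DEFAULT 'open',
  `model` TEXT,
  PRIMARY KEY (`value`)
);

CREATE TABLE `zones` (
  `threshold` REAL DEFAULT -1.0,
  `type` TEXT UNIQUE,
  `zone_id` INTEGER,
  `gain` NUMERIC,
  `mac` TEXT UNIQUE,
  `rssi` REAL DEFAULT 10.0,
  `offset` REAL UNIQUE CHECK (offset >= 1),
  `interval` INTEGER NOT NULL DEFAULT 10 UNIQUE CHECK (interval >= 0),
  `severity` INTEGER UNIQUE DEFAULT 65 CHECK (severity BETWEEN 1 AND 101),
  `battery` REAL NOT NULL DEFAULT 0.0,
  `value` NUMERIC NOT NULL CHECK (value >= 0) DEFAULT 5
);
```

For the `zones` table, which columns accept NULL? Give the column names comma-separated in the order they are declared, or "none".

- threshold: DEFAULT only fills an omitted column; an explicit NULL is still allowed → nullable.
- type: UNIQUE does not imply NOT NULL → nullable.
- zone_id: no NOT NULL constraint applies → nullable.
- gain: no NOT NULL constraint applies → nullable.
- mac: UNIQUE does not imply NOT NULL → nullable.
- rssi: DEFAULT only fills an omitted column; an explicit NULL is still allowed → nullable.
- offset: CHECK does not forbid NULL (a CHECK constraint passes when its expression is NULL) → nullable.
- interval: declared NOT NULL → not nullable.
- severity: CHECK does not forbid NULL (a CHECK constraint passes when its expression is NULL) → nullable.
- battery: declared NOT NULL → not nullable.
- value: declared NOT NULL → not nullable.

threshold, type, zone_id, gain, mac, rssi, offset, severity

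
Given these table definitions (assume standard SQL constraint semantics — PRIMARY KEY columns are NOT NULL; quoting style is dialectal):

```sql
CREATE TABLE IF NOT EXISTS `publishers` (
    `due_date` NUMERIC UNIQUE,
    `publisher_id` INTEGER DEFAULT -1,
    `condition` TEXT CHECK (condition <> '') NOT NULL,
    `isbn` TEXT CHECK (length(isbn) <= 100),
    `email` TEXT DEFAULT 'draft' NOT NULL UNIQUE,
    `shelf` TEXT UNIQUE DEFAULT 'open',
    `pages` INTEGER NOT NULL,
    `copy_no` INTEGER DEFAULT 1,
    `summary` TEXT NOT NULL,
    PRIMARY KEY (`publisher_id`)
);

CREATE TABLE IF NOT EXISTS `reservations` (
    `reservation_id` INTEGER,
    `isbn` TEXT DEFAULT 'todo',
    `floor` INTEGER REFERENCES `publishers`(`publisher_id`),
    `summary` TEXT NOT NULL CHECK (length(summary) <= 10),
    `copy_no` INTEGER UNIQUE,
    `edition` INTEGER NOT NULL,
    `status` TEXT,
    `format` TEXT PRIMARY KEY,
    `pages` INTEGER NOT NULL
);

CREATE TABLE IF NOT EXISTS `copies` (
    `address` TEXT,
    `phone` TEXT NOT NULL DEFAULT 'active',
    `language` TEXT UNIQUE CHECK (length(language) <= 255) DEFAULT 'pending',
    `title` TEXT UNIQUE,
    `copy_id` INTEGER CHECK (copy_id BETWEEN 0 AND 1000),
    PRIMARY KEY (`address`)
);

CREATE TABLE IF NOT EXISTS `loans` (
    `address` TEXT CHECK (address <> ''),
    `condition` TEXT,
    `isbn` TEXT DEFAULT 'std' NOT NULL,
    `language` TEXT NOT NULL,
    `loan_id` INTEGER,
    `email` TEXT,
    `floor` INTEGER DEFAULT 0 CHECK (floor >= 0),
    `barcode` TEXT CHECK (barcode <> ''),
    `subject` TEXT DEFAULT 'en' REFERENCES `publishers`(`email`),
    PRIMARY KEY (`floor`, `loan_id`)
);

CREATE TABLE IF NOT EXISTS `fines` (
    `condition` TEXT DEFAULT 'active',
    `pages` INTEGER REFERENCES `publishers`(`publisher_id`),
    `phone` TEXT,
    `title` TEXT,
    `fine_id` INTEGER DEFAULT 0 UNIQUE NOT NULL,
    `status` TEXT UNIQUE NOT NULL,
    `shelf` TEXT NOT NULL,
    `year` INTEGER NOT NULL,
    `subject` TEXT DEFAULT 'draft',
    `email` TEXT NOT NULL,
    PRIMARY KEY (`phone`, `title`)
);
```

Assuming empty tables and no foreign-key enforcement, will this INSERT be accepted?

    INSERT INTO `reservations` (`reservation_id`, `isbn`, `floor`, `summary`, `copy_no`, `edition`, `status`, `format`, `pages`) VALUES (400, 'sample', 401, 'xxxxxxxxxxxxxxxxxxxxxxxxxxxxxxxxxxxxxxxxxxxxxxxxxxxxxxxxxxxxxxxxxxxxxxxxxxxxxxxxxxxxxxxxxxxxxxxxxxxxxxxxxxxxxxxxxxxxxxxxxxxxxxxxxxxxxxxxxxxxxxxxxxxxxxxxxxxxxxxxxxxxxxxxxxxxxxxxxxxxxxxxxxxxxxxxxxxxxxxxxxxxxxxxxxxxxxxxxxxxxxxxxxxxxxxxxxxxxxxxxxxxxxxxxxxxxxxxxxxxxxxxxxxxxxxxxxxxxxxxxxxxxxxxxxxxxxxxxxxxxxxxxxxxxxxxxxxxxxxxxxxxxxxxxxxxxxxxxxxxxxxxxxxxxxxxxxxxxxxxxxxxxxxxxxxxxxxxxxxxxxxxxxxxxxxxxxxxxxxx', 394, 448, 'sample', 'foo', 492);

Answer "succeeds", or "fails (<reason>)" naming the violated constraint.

fails (CHECK on summary)

The value 'xxxxxxxxxxxxxxxxxxxxxxxxxxxxxxxxxxxxxxxxxxxxxxxxxxxxxxxxxxxxxxxxxxxxxxxxxxxxxxxxxxxxxxxxxxxxxxxxxxxxxxxxxxxxxxxxxxxxxxxxxxxxxxxxxxxxxxxxxxxxxxxxxxxxxxxxxxxxxxxxxxxxxxxxxxxxxxxxxxxxxxxxxxxxxxxxxxxxxxxxxxxxxxxxxxxxxxxxxxxxxxxxxxxxxxxxxxxxxxxxxxxxxxxxxxxxxxxxxxxxxxxxxxxxxxxxxxxxxxxxxxxxxxxxxxxxxxxxxxxxxxxxxxxxxxxxxxxxxxxxxxxxxxxxxxxxxxxxxxxxxxxxxxxxxxxxxxxxxxxxxxxxxxxxxxxxxxxxxxxxxxxxxxxxxxxxxxxxxxxx' for summary violates CHECK (length(summary) <= 10).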